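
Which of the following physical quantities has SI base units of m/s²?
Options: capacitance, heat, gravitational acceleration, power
Checking the SI base units of each option:
  capacitance (C = Q/V): s⁴·A²/(kg·m²)  ✗
  heat (Q = mcΔT): kg·m²/s²  ✗
  gravitational acceleration (g = GM/r²): m/s²  ✓ matches
  power (P = W/t): kg·m²/s³  ✗

Only gravitational acceleration has units m/s².

Answer: gravitational acceleration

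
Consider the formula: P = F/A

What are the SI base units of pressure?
Units of each symbol in P = F/A:
  F (force): kg·m/s²
  A (area): m²  → in the denominator, contributes 1/m²

Multiplying the contributions: [kg·m/s²] · [1/m²]
Adding exponents of each base unit: kg: 1, m: -1, s: -2
SI base units of pressure: kg/(m·s²)

Answer: kg/(m·s²)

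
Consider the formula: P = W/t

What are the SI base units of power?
Units of each symbol in P = W/t:
  W (work): kg·m²/s²
  t (time): s  → in the denominator, contributes 1/s

Multiplying the contributions: [kg·m²/s²] · [1/s]
Adding exponents of each base unit: kg: 1, m: 2, s: -3
SI base units of power: kg·m²/s³

Answer: kg·m²/s³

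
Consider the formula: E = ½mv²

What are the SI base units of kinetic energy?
Units of each symbol in E = ½mv²:
  m (mass): kg
  v (speed): m/s  → to the power 2, contributes m²/s²
  The factor ½ is dimensionless.

Multiplying the contributions: [kg] · [m²/s²]
Adding exponents of each base unit: kg: 1, m: 2, s: -2
SI base units of kinetic energy: kg·m²/s²

Answer: kg·m²/s²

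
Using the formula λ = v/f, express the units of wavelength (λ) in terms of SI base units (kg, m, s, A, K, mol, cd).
Units of each symbol in λ = v/f:
  v (wave speed): m/s
  f (frequency): 1/s  → in the denominator, contributes s

Multiplying the contributions: [m/s] · [s]
Adding exponents of each base unit: m: 1
SI base units of wavelength: m

Answer: m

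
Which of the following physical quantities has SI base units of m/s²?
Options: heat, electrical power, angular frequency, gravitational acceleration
Checking the SI base units of each option:
  heat (Q = mcΔT): kg·m²/s²  ✗
  electrical power (P = IV): kg·m²/s³  ✗
  angular frequency (ω = 2πf): 1/s  ✗
  gravitational acceleration (g = GM/r²): m/s²  ✓ matches

Only gravitational acceleration has units m/s².

Answer: gravitational acceleration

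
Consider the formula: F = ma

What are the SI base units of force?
Units of each symbol in F = ma:
  m (mass): kg
  a (acceleration): m/s²

Multiplying the contributions: [kg] · [m/s²]
Adding exponents of each base unit: kg: 1, m: 1, s: -2
SI base units of force: kg·m/s²

Answer: kg·m/s²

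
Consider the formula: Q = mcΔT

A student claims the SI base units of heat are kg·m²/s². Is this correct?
Units of each symbol in Q = mcΔT:
  m (mass): kg
  c (specific heat capacity, in J/(kg·K)): m²/(s²·K)
  ΔT (temperature change): K

Multiplying the contributions: [kg] · [m²/(s²·K)] · [K]
Adding exponents of each base unit: kg: 1, m: 2, s: -2
SI base units of heat: kg·m²/s²

The claimed units kg·m²/s² match the derived units, so the claim is correct.

Answer: Yes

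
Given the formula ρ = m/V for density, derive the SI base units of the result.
Units of each symbol in ρ = m/V:
  m (mass): kg
  V (volume): m³  → in the denominator, contributes 1/m³

Multiplying the contributions: [kg] · [1/m³]
Adding exponents of each base unit: kg: 1, m: -3
SI base units of density: kg/m³

Answer: kg/m³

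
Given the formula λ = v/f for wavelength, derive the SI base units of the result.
Units of each symbol in λ = v/f:
  v (wave speed): m/s
  f (frequency): 1/s  → in the denominator, contributes s

Multiplying the contributions: [m/s] · [s]
Adding exponents of each base unit: m: 1
SI base units of wavelength: m

Answer: m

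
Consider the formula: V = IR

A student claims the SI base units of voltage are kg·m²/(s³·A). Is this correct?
Units of each symbol in V = IR:
  I (current): A
  R (resistance, in ohms): kg·m²/(s³·A²)

Multiplying the contributions: [A] · [kg·m²/(s³·A²)]
Adding exponents of each base unit: kg: 1, m: 2, s: -3, A: -1
SI base units of voltage: kg·m²/(s³·A)

The claimed units kg·m²/(s³·A) match the derived units, so the claim is correct.

Answer: Yes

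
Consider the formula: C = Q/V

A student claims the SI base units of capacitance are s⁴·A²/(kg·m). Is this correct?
Units of each symbol in C = Q/V:
  Q (charge, in coulombs): s·A
  V (voltage, in volts): kg·m²/(s³·A)  → in the denominator, contributes s³·A/(kg·m²)

Multiplying the contributions: [s·A] · [s³·A/(kg·m²)]
Adding exponents of each base unit: kg: -1, m: -2, s: 4, A: 2
SI base units of capacitance: s⁴·A²/(kg·m²)

The claimed units s⁴·A²/(kg·m) (exponents kg: -1, m: -1, s: 4, A: 2) do not match the derived units s⁴·A²/(kg·m²) (exponents kg: -1, m: -2, s: 4, A: 2), so the claim is incorrect.

Answer: No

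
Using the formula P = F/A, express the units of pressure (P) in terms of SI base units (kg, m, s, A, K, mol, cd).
Units of each symbol in P = F/A:
  F (force): kg·m/s²
  A (area): m²  → in the denominator, contributes 1/m²

Multiplying the contributions: [kg·m/s²] · [1/m²]
Adding exponents of each base unit: kg: 1, m: -1, s: -2
SI base units of pressure: kg/(m·s²)

Answer: kg/(m·s²)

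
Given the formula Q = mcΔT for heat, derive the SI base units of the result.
Units of each symbol in Q = mcΔT:
  m (mass): kg
  c (specific heat capacity, in J/(kg·K)): m²/(s²·K)
  ΔT (temperature change): K

Multiplying the contributions: [kg] · [m²/(s²·K)] · [K]
Adding exponents of each base unit: kg: 1, m: 2, s: -2
SI base units of heat: kg·m²/s²

Answer: kg·m²/s²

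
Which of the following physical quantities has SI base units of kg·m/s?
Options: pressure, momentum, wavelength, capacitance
Checking the SI base units of each option:
  pressure (P = F/A): kg/(m·s²)  ✗
  momentum (p = mv): kg·m/s  ✓ matches
  wavelength (λ = v/f): m  ✗
  capacitance (C = Q/V): s⁴·A²/(kg·m²)  ✗

Only momentum has units kg·m/s.

Answer: momentum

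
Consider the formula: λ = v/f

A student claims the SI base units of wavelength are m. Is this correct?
Units of each symbol in λ = v/f:
  v (wave speed): m/s
  f (frequency): 1/s  → in the denominator, contributes s

Multiplying the contributions: [m/s] · [s]
Adding exponents of each base unit: m: 1
SI base units of wavelength: m

The claimed units m match the derived units, so the claim is correct.

Answer: Yes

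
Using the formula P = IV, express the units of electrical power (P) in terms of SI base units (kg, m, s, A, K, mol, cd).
Units of each symbol in P = IV:
  I (current): A
  V (voltage, in volts): kg·m²/(s³·A)

Multiplying the contributions: [A] · [kg·m²/(s³·A)]
Adding exponents of each base unit: kg: 1, m: 2, s: -3
SI base units of electrical power: kg·m²/s³

Answer: kg·m²/s³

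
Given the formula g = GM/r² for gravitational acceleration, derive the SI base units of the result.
Units of each symbol in g = GM/r²:
  G (gravitational constant): m³/(kg·s²)
  M (mass): kg
  r (distance): m  → to the power 2 in the denominator, contributes 1/m²

Multiplying the contributions: [m³/(kg·s²)] · [kg] · [1/m²]
Adding exponents of each base unit: m: 1, s: -2
SI base units of gravitational acceleration: m/s²

Answer: m/s²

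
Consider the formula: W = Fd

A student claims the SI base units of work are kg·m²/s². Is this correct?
Units of each symbol in W = Fd:
  F (force): kg·m/s²
  d (displacement): m

Multiplying the contributions: [kg·m/s²] · [m]
Adding exponents of each base unit: kg: 1, m: 2, s: -2
SI base units of work: kg·m²/s²

The claimed units kg·m²/s² match the derived units, so the claim is correct.

Answer: Yes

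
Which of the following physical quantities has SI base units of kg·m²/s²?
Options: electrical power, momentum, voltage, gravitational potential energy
Checking the SI base units of each option:
  electrical power (P = IV): kg·m²/s³  ✗
  momentum (p = mv): kg·m/s  ✗
  voltage (V = IR): kg·m²/(s³·A)  ✗
  gravitational potential energy (U = -GMm/r): kg·m²/s²  ✓ matches

Only gravitational potential energy has units kg·m²/s².

Answer: gravitational potential energy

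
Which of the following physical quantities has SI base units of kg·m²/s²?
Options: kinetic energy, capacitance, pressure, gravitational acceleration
Checking the SI base units of each option:
  kinetic energy (E = ½mv²): kg·m²/s²  ✓ matches
  capacitance (C = Q/V): s⁴·A²/(kg·m²)  ✗
  pressure (P = F/A): kg/(m·s²)  ✗
  gravitational acceleration (g = GM/r²): m/s²  ✗

Only kinetic energy has units kg·m²/s².

Answer: kinetic energy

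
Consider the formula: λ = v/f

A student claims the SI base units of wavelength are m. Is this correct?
Units of each symbol in λ = v/f:
  v (wave speed): m/s
  f (frequency): 1/s  → in the denominator, contributes s

Multiplying the contributions: [m/s] · [s]
Adding exponents of each base unit: m: 1
SI base units of wavelength: m

The claimed units m match the derived units, so the claim is correct.

Answer: Yes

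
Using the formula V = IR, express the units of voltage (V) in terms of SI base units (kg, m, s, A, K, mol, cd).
Units of each symbol in V = IR:
  I (current): A
  R (resistance, in ohms): kg·m²/(s³·A²)

Multiplying the contributions: [A] · [kg·m²/(s³·A²)]
Adding exponents of each base unit: kg: 1, m: 2, s: -3, A: -1
SI base units of voltage: kg·m²/(s³·A)

Answer: kg·m²/(s³·A)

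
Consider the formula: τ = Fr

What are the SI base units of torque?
Units of each symbol in τ = Fr:
  F (force): kg·m/s²
  r (lever arm): m

Multiplying the contributions: [kg·m/s²] · [m]
Adding exponents of each base unit: kg: 1, m: 2, s: -2
SI base units of torque: kg·m²/s²

Answer: kg·m²/s²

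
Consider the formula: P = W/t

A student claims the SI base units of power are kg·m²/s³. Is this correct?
Units of each symbol in P = W/t:
  W (work): kg·m²/s²
  t (time): s  → in the denominator, contributes 1/s

Multiplying the contributions: [kg·m²/s²] · [1/s]
Adding exponents of each base unit: kg: 1, m: 2, s: -3
SI base units of power: kg·m²/s³

The claimed units kg·m²/s³ match the derived units, so the claim is correct.

Answer: Yes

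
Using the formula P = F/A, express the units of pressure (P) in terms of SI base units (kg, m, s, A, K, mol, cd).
Units of each symbol in P = F/A:
  F (force): kg·m/s²
  A (area): m²  → in the denominator, contributes 1/m²

Multiplying the contributions: [kg·m/s²] · [1/m²]
Adding exponents of each base unit: kg: 1, m: -1, s: -2
SI base units of pressure: kg/(m·s²)

Answer: kg/(m·s²)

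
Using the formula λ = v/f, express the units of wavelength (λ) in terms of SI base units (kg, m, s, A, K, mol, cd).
Units of each symbol in λ = v/f:
  v (wave speed): m/s
  f (frequency): 1/s  → in the denominator, contributes s

Multiplying the contributions: [m/s] · [s]
Adding exponents of each base unit: m: 1
SI base units of wavelength: m

Answer: m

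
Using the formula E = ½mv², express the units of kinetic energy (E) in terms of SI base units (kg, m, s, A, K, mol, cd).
Units of each symbol in E = ½mv²:
  m (mass): kg
  v (speed): m/s  → to the power 2, contributes m²/s²
  The factor ½ is dimensionless.

Multiplying the contributions: [kg] · [m²/s²]
Adding exponents of each base unit: kg: 1, m: 2, s: -2
SI base units of kinetic energy: kg·m²/s²

Answer: kg·m²/s²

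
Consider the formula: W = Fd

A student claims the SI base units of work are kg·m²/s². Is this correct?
Units of each symbol in W = Fd:
  F (force): kg·m/s²
  d (displacement): m

Multiplying the contributions: [kg·m/s²] · [m]
Adding exponents of each base unit: kg: 1, m: 2, s: -2
SI base units of work: kg·m²/s²

The claimed units kg·m²/s² match the derived units, so the claim is correct.

Answer: Yes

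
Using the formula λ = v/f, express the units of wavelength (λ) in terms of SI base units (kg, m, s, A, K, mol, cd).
Units of each symbol in λ = v/f:
  v (wave speed): m/s
  f (frequency): 1/s  → in the denominator, contributes s

Multiplying the contributions: [m/s] · [s]
Adding exponents of each base unit: m: 1
SI base units of wavelength: m

Answer: m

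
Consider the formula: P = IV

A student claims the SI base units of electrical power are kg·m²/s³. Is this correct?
Units of each symbol in P = IV:
  I (current): A
  V (voltage, in volts): kg·m²/(s³·A)

Multiplying the contributions: [A] · [kg·m²/(s³·A)]
Adding exponents of each base unit: kg: 1, m: 2, s: -3
SI base units of electrical power: kg·m²/s³

The claimed units kg·m²/s³ match the derived units, so the claim is correct.

Answer: Yes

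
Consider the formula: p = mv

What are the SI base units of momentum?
Units of each symbol in p = mv:
  m (mass): kg
  v (velocity): m/s

Multiplying the contributions: [kg] · [m/s]
Adding exponents of each base unit: kg: 1, m: 1, s: -1
SI base units of momentum: kg·m/s

Answer: kg·m/s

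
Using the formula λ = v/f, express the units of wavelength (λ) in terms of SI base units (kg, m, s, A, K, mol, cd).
Units of each symbol in λ = v/f:
  v (wave speed): m/s
  f (frequency): 1/s  → in the denominator, contributes s

Multiplying the contributions: [m/s] · [s]
Adding exponents of each base unit: m: 1
SI base units of wavelength: m

Answer: m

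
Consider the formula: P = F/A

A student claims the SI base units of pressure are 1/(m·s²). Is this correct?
Units of each symbol in P = F/A:
  F (force): kg·m/s²
  A (area): m²  → in the denominator, contributes 1/m²

Multiplying the contributions: [kg·m/s²] · [1/m²]
Adding exponents of each base unit: kg: 1, m: -1, s: -2
SI base units of pressure: kg/(m·s²)

The claimed units 1/(m·s²) (exponents m: -1, s: -2) do not match the derived units kg/(m·s²) (exponents kg: 1, m: -1, s: -2), so the claim is incorrect.

Answer: No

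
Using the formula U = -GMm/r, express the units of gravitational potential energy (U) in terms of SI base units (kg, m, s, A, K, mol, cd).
Units of each symbol in U = -GMm/r:
  G (gravitational constant): m³/(kg·s²)
  M (mass): kg
  m (mass): kg
  r (distance): m  → in the denominator, contributes 1/m
  The minus sign does not affect the units.

Multiplying the contributions: [m³/(kg·s²)] · [kg] · [kg] · [1/m]
Adding exponents of each base unit: kg: 1, m: 2, s: -2
SI base units of gravitational potential energy: kg·m²/s²

Answer: kg·m²/s²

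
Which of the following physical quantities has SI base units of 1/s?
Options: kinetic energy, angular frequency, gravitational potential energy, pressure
Checking the SI base units of each option:
  kinetic energy (E = ½mv²): kg·m²/s²  ✗
  angular frequency (ω = 2πf): 1/s  ✓ matches
  gravitational potential energy (U = -GMm/r): kg·m²/s²  ✗
  pressure (P = F/A): kg/(m·s²)  ✗

Only angular frequency has units 1/s.

Answer: angular frequency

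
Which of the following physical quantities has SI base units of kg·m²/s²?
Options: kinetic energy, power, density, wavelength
Checking the SI base units of each option:
  kinetic energy (E = ½mv²): kg·m²/s²  ✓ matches
  power (P = W/t): kg·m²/s³  ✗
  density (ρ = m/V): kg/m³  ✗
  wavelength (λ = v/f): m  ✗

Only kinetic energy has units kg·m²/s².

Answer: kinetic energy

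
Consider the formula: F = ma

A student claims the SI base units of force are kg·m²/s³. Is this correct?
Units of each symbol in F = ma:
  m (mass): kg
  a (acceleration): m/s²

Multiplying the contributions: [kg] · [m/s²]
Adding exponents of each base unit: kg: 1, m: 1, s: -2
SI base units of force: kg·m/s²

The claimed units kg·m²/s³ (exponents kg: 1, m: 2, s: -3) do not match the derived units kg·m/s² (exponents kg: 1, m: 1, s: -2), so the claim is incorrect.

Answer: No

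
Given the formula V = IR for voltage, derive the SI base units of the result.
Units of each symbol in V = IR:
  I (current): A
  R (resistance, in ohms): kg·m²/(s³·A²)

Multiplying the contributions: [A] · [kg·m²/(s³·A²)]
Adding exponents of each base unit: kg: 1, m: 2, s: -3, A: -1
SI base units of voltage: kg·m²/(s³·A)

Answer: kg·m²/(s³·A)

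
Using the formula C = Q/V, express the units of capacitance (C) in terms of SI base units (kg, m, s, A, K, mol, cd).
Units of each symbol in C = Q/V:
  Q (charge, in coulombs): s·A
  V (voltage, in volts): kg·m²/(s³·A)  → in the denominator, contributes s³·A/(kg·m²)

Multiplying the contributions: [s·A] · [s³·A/(kg·m²)]
Adding exponents of each base unit: kg: -1, m: -2, s: 4, A: 2
SI base units of capacitance: s⁴·A²/(kg·m²)

Answer: s⁴·A²/(kg·m²)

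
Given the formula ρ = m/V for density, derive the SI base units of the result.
Units of each symbol in ρ = m/V:
  m (mass): kg
  V (volume): m³  → in the denominator, contributes 1/m³

Multiplying the contributions: [kg] · [1/m³]
Adding exponents of each base unit: kg: 1, m: -3
SI base units of density: kg/m³

Answer: kg/m³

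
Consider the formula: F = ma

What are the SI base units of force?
Units of each symbol in F = ma:
  m (mass): kg
  a (acceleration): m/s²

Multiplying the contributions: [kg] · [m/s²]
Adding exponents of each base unit: kg: 1, m: 1, s: -2
SI base units of force: kg·m/s²

Answer: kg·m/s²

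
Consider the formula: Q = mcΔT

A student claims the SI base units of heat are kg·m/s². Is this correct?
Units of each symbol in Q = mcΔT:
  m (mass): kg
  c (specific heat capacity, in J/(kg·K)): m²/(s²·K)
  ΔT (temperature change): K

Multiplying the contributions: [kg] · [m²/(s²·K)] · [K]
Adding exponents of each base unit: kg: 1, m: 2, s: -2
SI base units of heat: kg·m²/s²

The claimed units kg·m/s² (exponents kg: 1, m: 1, s: -2) do not match the derived units kg·m²/s² (exponents kg: 1, m: 2, s: -2), so the claim is incorrect.

Answer: No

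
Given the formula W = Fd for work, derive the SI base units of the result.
Units of each symbol in W = Fd:
  F (force): kg·m/s²
  d (displacement): m

Multiplying the contributions: [kg·m/s²] · [m]
Adding exponents of each base unit: kg: 1, m: 2, s: -2
SI base units of work: kg·m²/s²

Answer: kg·m²/s²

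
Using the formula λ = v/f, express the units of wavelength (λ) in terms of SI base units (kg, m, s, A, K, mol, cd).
Units of each symbol in λ = v/f:
  v (wave speed): m/s
  f (frequency): 1/s  → in the denominator, contributes s

Multiplying the contributions: [m/s] · [s]
Adding exponents of each base unit: m: 1
SI base units of wavelength: m

Answer: m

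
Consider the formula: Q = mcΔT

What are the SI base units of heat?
Units of each symbol in Q = mcΔT:
  m (mass): kg
  c (specific heat capacity, in J/(kg·K)): m²/(s²·K)
  ΔT (temperature change): K

Multiplying the contributions: [kg] · [m²/(s²·K)] · [K]
Adding exponents of each base unit: kg: 1, m: 2, s: -2
SI base units of heat: kg·m²/s²

Answer: kg·m²/s²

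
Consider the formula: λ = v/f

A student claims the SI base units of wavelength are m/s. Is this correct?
Units of each symbol in λ = v/f:
  v (wave speed): m/s
  f (frequency): 1/s  → in the denominator, contributes s

Multiplying the contributions: [m/s] · [s]
Adding exponents of each base unit: m: 1
SI base units of wavelength: m

The claimed units m/s (exponents m: 1, s: -1) do not match the derived units m (exponents m: 1), so the claim is incorrect.

Answer: No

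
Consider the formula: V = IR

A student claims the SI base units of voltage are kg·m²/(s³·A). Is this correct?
Units of each symbol in V = IR:
  I (current): A
  R (resistance, in ohms): kg·m²/(s³·A²)

Multiplying the contributions: [A] · [kg·m²/(s³·A²)]
Adding exponents of each base unit: kg: 1, m: 2, s: -3, A: -1
SI base units of voltage: kg·m²/(s³·A)

The claimed units kg·m²/(s³·A) match the derived units, so the claim is correct.

Answer: Yes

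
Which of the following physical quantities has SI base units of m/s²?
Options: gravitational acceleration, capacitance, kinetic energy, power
Checking the SI base units of each option:
  gravitational acceleration (g = GM/r²): m/s²  ✓ matches
  capacitance (C = Q/V): s⁴·A²/(kg·m²)  ✗
  kinetic energy (E = ½mv²): kg·m²/s²  ✗
  power (P = W/t): kg·m²/s³  ✗

Only gravitational acceleration has units m/s².

Answer: gravitational acceleration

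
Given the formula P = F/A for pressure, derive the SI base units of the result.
Units of each symbol in P = F/A:
  F (force): kg·m/s²
  A (area): m²  → in the denominator, contributes 1/m²

Multiplying the contributions: [kg·m/s²] · [1/m²]
Adding exponents of each base unit: kg: 1, m: -1, s: -2
SI base units of pressure: kg/(m·s²)

Answer: kg/(m·s²)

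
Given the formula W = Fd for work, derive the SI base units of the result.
Units of each symbol in W = Fd:
  F (force): kg·m/s²
  d (displacement): m

Multiplying the contributions: [kg·m/s²] · [m]
Adding exponents of each base unit: kg: 1, m: 2, s: -2
SI base units of work: kg·m²/s²

Answer: kg·m²/s²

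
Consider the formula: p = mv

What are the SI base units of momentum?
Units of each symbol in p = mv:
  m (mass): kg
  v (velocity): m/s

Multiplying the contributions: [kg] · [m/s]
Adding exponents of each base unit: kg: 1, m: 1, s: -1
SI base units of momentum: kg·m/s

Answer: kg·m/s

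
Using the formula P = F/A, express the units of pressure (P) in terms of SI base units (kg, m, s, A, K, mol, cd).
Units of each symbol in P = F/A:
  F (force): kg·m/s²
  A (area): m²  → in the denominator, contributes 1/m²

Multiplying the contributions: [kg·m/s²] · [1/m²]
Adding exponents of each base unit: kg: 1, m: -1, s: -2
SI base units of pressure: kg/(m·s²)

Answer: kg/(m·s²)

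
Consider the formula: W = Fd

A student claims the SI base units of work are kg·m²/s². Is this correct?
Units of each symbol in W = Fd:
  F (force): kg·m/s²
  d (displacement): m

Multiplying the contributions: [kg·m/s²] · [m]
Adding exponents of each base unit: kg: 1, m: 2, s: -2
SI base units of work: kg·m²/s²

The claimed units kg·m²/s² match the derived units, so the claim is correct.

Answer: Yes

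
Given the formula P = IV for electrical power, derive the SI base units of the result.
Units of each symbol in P = IV:
  I (current): A
  V (voltage, in volts): kg·m²/(s³·A)

Multiplying the contributions: [A] · [kg·m²/(s³·A)]
Adding exponents of each base unit: kg: 1, m: 2, s: -3
SI base units of electrical power: kg·m²/s³

Answer: kg·m²/s³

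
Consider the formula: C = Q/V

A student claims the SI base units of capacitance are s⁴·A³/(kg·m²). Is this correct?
Units of each symbol in C = Q/V:
  Q (charge, in coulombs): s·A
  V (voltage, in volts): kg·m²/(s³·A)  → in the denominator, contributes s³·A/(kg·m²)

Multiplying the contributions: [s·A] · [s³·A/(kg·m²)]
Adding exponents of each base unit: kg: -1, m: -2, s: 4, A: 2
SI base units of capacitance: s⁴·A²/(kg·m²)

The claimed units s⁴·A³/(kg·m²) (exponents kg: -1, m: -2, s: 4, A: 3) do not match the derived units s⁴·A²/(kg·m²) (exponents kg: -1, m: -2, s: 4, A: 2), so the claim is incorrect.

Answer: No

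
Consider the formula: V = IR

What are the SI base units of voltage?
Units of each symbol in V = IR:
  I (current): A
  R (resistance, in ohms): kg·m²/(s³·A²)

Multiplying the contributions: [A] · [kg·m²/(s³·A²)]
Adding exponents of each base unit: kg: 1, m: 2, s: -3, A: -1
SI base units of voltage: kg·m²/(s³·A)

Answer: kg·m²/(s³·A)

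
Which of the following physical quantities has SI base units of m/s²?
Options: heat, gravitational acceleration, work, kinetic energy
Checking the SI base units of each option:
  heat (Q = mcΔT): kg·m²/s²  ✗
  gravitational acceleration (g = GM/r²): m/s²  ✓ matches
  work (W = Fd): kg·m²/s²  ✗
  kinetic energy (E = ½mv²): kg·m²/s²  ✗

Only gravitational acceleration has units m/s².

Answer: gravitational acceleration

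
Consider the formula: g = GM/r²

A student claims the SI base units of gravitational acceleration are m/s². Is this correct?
Units of each symbol in g = GM/r²:
  G (gravitational constant): m³/(kg·s²)
  M (mass): kg
  r (distance): m  → to the power 2 in the denominator, contributes 1/m²

Multiplying the contributions: [m³/(kg·s²)] · [kg] · [1/m²]
Adding exponents of each base unit: m: 1, s: -2
SI base units of gravitational acceleration: m/s²

The claimed units m/s² match the derived units, so the claim is correct.

Answer: Yes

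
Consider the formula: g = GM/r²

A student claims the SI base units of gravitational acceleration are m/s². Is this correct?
Units of each symbol in g = GM/r²:
  G (gravitational constant): m³/(kg·s²)
  M (mass): kg
  r (distance): m  → to the power 2 in the denominator, contributes 1/m²

Multiplying the contributions: [m³/(kg·s²)] · [kg] · [1/m²]
Adding exponents of each base unit: m: 1, s: -2
SI base units of gravitational acceleration: m/s²

The claimed units m/s² match the derived units, so the claim is correct.

Answer: Yes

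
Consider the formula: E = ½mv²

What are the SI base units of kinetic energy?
Units of each symbol in E = ½mv²:
  m (mass): kg
  v (speed): m/s  → to the power 2, contributes m²/s²
  The factor ½ is dimensionless.

Multiplying the contributions: [kg] · [m²/s²]
Adding exponents of each base unit: kg: 1, m: 2, s: -2
SI base units of kinetic energy: kg·m²/s²

Answer: kg·m²/s²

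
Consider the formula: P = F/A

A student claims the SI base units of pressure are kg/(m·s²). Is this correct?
Units of each symbol in P = F/A:
  F (force): kg·m/s²
  A (area): m²  → in the denominator, contributes 1/m²

Multiplying the contributions: [kg·m/s²] · [1/m²]
Adding exponents of each base unit: kg: 1, m: -1, s: -2
SI base units of pressure: kg/(m·s²)

The claimed units kg/(m·s²) match the derived units, so the claim is correct.

Answer: Yes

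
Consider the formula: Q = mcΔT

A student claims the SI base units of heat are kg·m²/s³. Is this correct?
Units of each symbol in Q = mcΔT:
  m (mass): kg
  c (specific heat capacity, in J/(kg·K)): m²/(s²·K)
  ΔT (temperature change): K

Multiplying the contributions: [kg] · [m²/(s²·K)] · [K]
Adding exponents of each base unit: kg: 1, m: 2, s: -2
SI base units of heat: kg·m²/s²

The claimed units kg·m²/s³ (exponents kg: 1, m: 2, s: -3) do not match the derived units kg·m²/s² (exponents kg: 1, m: 2, s: -2), so the claim is incorrect.

Answer: No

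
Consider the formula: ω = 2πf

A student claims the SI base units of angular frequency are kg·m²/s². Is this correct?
Units of each symbol in ω = 2πf:
  f (frequency): 1/s
  The factor 2π is dimensionless.

Multiplying the contributions: [1/s]
Adding exponents of each base unit: s: -1
SI base units of angular frequency: 1/s

The claimed units kg·m²/s² (exponents kg: 1, m: 2, s: -2) do not match the derived units 1/s (exponents s: -1), so the claim is incorrect.

Answer: No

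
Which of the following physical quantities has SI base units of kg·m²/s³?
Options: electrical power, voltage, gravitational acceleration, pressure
Checking the SI base units of each option:
  electrical power (P = IV): kg·m²/s³  ✓ matches
  voltage (V = IR): kg·m²/(s³·A)  ✗
  gravitational acceleration (g = GM/r²): m/s²  ✗
  pressure (P = F/A): kg/(m·s²)  ✗

Only electrical power has units kg·m²/s³.

Answer: electrical power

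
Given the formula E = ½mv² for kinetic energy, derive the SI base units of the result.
Units of each symbol in E = ½mv²:
  m (mass): kg
  v (speed): m/s  → to the power 2, contributes m²/s²
  The factor ½ is dimensionless.

Multiplying the contributions: [kg] · [m²/s²]
Adding exponents of each base unit: kg: 1, m: 2, s: -2
SI base units of kinetic energy: kg·m²/s²

Answer: kg·m²/s²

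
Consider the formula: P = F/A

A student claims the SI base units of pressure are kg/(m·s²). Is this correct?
Units of each symbol in P = F/A:
  F (force): kg·m/s²
  A (area): m²  → in the denominator, contributes 1/m²

Multiplying the contributions: [kg·m/s²] · [1/m²]
Adding exponents of each base unit: kg: 1, m: -1, s: -2
SI base units of pressure: kg/(m·s²)

The claimed units kg/(m·s²) match the derived units, so the claim is correct.

Answer: Yes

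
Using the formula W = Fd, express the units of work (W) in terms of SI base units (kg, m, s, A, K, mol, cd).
Units of each symbol in W = Fd:
  F (force): kg·m/s²
  d (displacement): m

Multiplying the contributions: [kg·m/s²] · [m]
Adding exponents of each base unit: kg: 1, m: 2, s: -2
SI base units of work: kg·m²/s²

Answer: kg·m²/s²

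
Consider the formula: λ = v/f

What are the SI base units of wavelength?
Units of each symbol in λ = v/f:
  v (wave speed): m/s
  f (frequency): 1/s  → in the denominator, contributes s

Multiplying the contributions: [m/s] · [s]
Adding exponents of each base unit: m: 1
SI base units of wavelength: m

Answer: m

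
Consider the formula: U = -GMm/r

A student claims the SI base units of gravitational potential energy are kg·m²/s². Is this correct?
Units of each symbol in U = -GMm/r:
  G (gravitational constant): m³/(kg·s²)
  M (mass): kg
  m (mass): kg
  r (distance): m  → in the denominator, contributes 1/m
  The minus sign does not affect the units.

Multiplying the contributions: [m³/(kg·s²)] · [kg] · [kg] · [1/m]
Adding exponents of each base unit: kg: 1, m: 2, s: -2
SI base units of gravitational potential energy: kg·m²/s²

The claimed units kg·m²/s² match the derived units, so the claim is correct.

Answer: Yes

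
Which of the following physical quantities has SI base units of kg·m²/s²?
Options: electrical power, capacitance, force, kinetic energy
Checking the SI base units of each option:
  electrical power (P = IV): kg·m²/s³  ✗
  capacitance (C = Q/V): s⁴·A²/(kg·m²)  ✗
  force (F = ma): kg·m/s²  ✗
  kinetic energy (E = ½mv²): kg·m²/s²  ✓ matches

Only kinetic energy has units kg·m²/s².

Answer: kinetic energy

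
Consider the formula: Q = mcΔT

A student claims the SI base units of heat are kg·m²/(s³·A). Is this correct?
Units of each symbol in Q = mcΔT:
  m (mass): kg
  c (specific heat capacity, in J/(kg·K)): m²/(s²·K)
  ΔT (temperature change): K

Multiplying the contributions: [kg] · [m²/(s²·K)] · [K]
Adding exponents of each base unit: kg: 1, m: 2, s: -2
SI base units of heat: kg·m²/s²

The claimed units kg·m²/(s³·A) (exponents kg: 1, m: 2, s: -3, A: -1) do not match the derived units kg·m²/s² (exponents kg: 1, m: 2, s: -2), so the claim is incorrect.

Answer: No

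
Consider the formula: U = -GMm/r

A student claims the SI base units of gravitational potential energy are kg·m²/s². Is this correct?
Units of each symbol in U = -GMm/r:
  G (gravitational constant): m³/(kg·s²)
  M (mass): kg
  m (mass): kg
  r (distance): m  → in the denominator, contributes 1/m
  The minus sign does not affect the units.

Multiplying the contributions: [m³/(kg·s²)] · [kg] · [kg] · [1/m]
Adding exponents of each base unit: kg: 1, m: 2, s: -2
SI base units of gravitational potential energy: kg·m²/s²

The claimed units kg·m²/s² match the derived units, so the claim is correct.

Answer: Yes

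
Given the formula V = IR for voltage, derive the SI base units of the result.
Units of each symbol in V = IR:
  I (current): A
  R (resistance, in ohms): kg·m²/(s³·A²)

Multiplying the contributions: [A] · [kg·m²/(s³·A²)]
Adding exponents of each base unit: kg: 1, m: 2, s: -3, A: -1
SI base units of voltage: kg·m²/(s³·A)

Answer: kg·m²/(s³·A)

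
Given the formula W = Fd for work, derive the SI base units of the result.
Units of each symbol in W = Fd:
  F (force): kg·m/s²
  d (displacement): m

Multiplying the contributions: [kg·m/s²] · [m]
Adding exponents of each base unit: kg: 1, m: 2, s: -2
SI base units of work: kg·m²/s²

Answer: kg·m²/s²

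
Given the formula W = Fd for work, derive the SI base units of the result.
Units of each symbol in W = Fd:
  F (force): kg·m/s²
  d (displacement): m

Multiplying the contributions: [kg·m/s²] · [m]
Adding exponents of each base unit: kg: 1, m: 2, s: -2
SI base units of work: kg·m²/s²

Answer: kg·m²/s²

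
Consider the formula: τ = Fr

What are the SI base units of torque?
Units of each symbol in τ = Fr:
  F (force): kg·m/s²
  r (lever arm): m

Multiplying the contributions: [kg·m/s²] · [m]
Adding exponents of each base unit: kg: 1, m: 2, s: -2
SI base units of torque: kg·m²/s²

Answer: kg·m²/s²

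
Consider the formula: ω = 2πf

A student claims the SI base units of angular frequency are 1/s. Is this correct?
Units of each symbol in ω = 2πf:
  f (frequency): 1/s
  The factor 2π is dimensionless.

Multiplying the contributions: [1/s]
Adding exponents of each base unit: s: -1
SI base units of angular frequency: 1/s

The claimed units 1/s match the derived units, so the claim is correct.

Answer: Yes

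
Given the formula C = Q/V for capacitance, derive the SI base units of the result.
Units of each symbol in C = Q/V:
  Q (charge, in coulombs): s·A
  V (voltage, in volts): kg·m²/(s³·A)  → in the denominator, contributes s³·A/(kg·m²)

Multiplying the contributions: [s·A] · [s³·A/(kg·m²)]
Adding exponents of each base unit: kg: -1, m: -2, s: 4, A: 2
SI base units of capacitance: s⁴·A²/(kg·m²)

Answer: s⁴·A²/(kg·m²)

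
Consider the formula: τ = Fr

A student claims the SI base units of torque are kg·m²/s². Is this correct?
Units of each symbol in τ = Fr:
  F (force): kg·m/s²
  r (lever arm): m

Multiplying the contributions: [kg·m/s²] · [m]
Adding exponents of each base unit: kg: 1, m: 2, s: -2
SI base units of torque: kg·m²/s²

The claimed units kg·m²/s² match the derived units, so the claim is correct.

Answer: Yes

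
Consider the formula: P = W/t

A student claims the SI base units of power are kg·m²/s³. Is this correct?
Units of each symbol in P = W/t:
  W (work): kg·m²/s²
  t (time): s  → in the denominator, contributes 1/s

Multiplying the contributions: [kg·m²/s²] · [1/s]
Adding exponents of each base unit: kg: 1, m: 2, s: -3
SI base units of power: kg·m²/s³

The claimed units kg·m²/s³ match the derived units, so the claim is correct.

Answer: Yes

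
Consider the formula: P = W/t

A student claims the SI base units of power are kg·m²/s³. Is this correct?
Units of each symbol in P = W/t:
  W (work): kg·m²/s²
  t (time): s  → in the denominator, contributes 1/s

Multiplying the contributions: [kg·m²/s²] · [1/s]
Adding exponents of each base unit: kg: 1, m: 2, s: -3
SI base units of power: kg·m²/s³

The claimed units kg·m²/s³ match the derived units, so the claim is correct.

Answer: Yes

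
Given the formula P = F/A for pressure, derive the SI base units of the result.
Units of each symbol in P = F/A:
  F (force): kg·m/s²
  A (area): m²  → in the denominator, contributes 1/m²

Multiplying the contributions: [kg·m/s²] · [1/m²]
Adding exponents of each base unit: kg: 1, m: -1, s: -2
SI base units of pressure: kg/(m·s²)

Answer: kg/(m·s²)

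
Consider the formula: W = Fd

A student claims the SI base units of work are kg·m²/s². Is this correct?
Units of each symbol in W = Fd:
  F (force): kg·m/s²
  d (displacement): m

Multiplying the contributions: [kg·m/s²] · [m]
Adding exponents of each base unit: kg: 1, m: 2, s: -2
SI base units of work: kg·m²/s²

The claimed units kg·m²/s² match the derived units, so the claim is correct.

Answer: Yes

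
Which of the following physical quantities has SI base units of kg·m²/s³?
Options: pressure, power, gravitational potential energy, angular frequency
Checking the SI base units of each option:
  pressure (P = F/A): kg/(m·s²)  ✗
  power (P = W/t): kg·m²/s³  ✓ matches
  gravitational potential energy (U = -GMm/r): kg·m²/s²  ✗
  angular frequency (ω = 2πf): 1/s  ✗

Only power has units kg·m²/s³.

Answer: power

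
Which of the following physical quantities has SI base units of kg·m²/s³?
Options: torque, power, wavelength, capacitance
Checking the SI base units of each option:
  torque (τ = Fr): kg·m²/s²  ✗
  power (P = W/t): kg·m²/s³  ✓ matches
  wavelength (λ = v/f): m  ✗
  capacitance (C = Q/V): s⁴·A²/(kg·m²)  ✗

Only power has units kg·m²/s³.

Answer: power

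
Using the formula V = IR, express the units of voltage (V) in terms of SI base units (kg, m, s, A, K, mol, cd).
Units of each symbol in V = IR:
  I (current): A
  R (resistance, in ohms): kg·m²/(s³·A²)

Multiplying the contributions: [A] · [kg·m²/(s³·A²)]
Adding exponents of each base unit: kg: 1, m: 2, s: -3, A: -1
SI base units of voltage: kg·m²/(s³·A)

Answer: kg·m²/(s³·A)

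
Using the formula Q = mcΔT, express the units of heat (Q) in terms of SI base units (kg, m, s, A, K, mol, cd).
Units of each symbol in Q = mcΔT:
  m (mass): kg
  c (specific heat capacity, in J/(kg·K)): m²/(s²·K)
  ΔT (temperature change): K

Multiplying the contributions: [kg] · [m²/(s²·K)] · [K]
Adding exponents of each base unit: kg: 1, m: 2, s: -2
SI base units of heat: kg·m²/s²

Answer: kg·m²/s²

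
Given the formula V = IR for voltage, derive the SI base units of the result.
Units of each symbol in V = IR:
  I (current): A
  R (resistance, in ohms): kg·m²/(s³·A²)

Multiplying the contributions: [A] · [kg·m²/(s³·A²)]
Adding exponents of each base unit: kg: 1, m: 2, s: -3, A: -1
SI base units of voltage: kg·m²/(s³·A)

Answer: kg·m²/(s³·A)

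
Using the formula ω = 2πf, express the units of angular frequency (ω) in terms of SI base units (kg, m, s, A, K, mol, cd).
Units of each symbol in ω = 2πf:
  f (frequency): 1/s
  The factor 2π is dimensionless.

Multiplying the contributions: [1/s]
Adding exponents of each base unit: s: -1
SI base units of angular frequency: 1/s

Answer: 1/s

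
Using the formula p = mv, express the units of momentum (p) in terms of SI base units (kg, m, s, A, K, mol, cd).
Units of each symbol in p = mv:
  m (mass): kg
  v (velocity): m/s

Multiplying the contributions: [kg] · [m/s]
Adding exponents of each base unit: kg: 1, m: 1, s: -1
SI base units of momentum: kg·m/s

Answer: kg·m/s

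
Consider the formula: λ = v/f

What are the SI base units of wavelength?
Units of each symbol in λ = v/f:
  v (wave speed): m/s
  f (frequency): 1/s  → in the denominator, contributes s

Multiplying the contributions: [m/s] · [s]
Adding exponents of each base unit: m: 1
SI base units of wavelength: m

Answer: m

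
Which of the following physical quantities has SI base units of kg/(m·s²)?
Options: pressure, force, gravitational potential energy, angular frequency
Checking the SI base units of each option:
  pressure (P = F/A): kg/(m·s²)  ✓ matches
  force (F = ma): kg·m/s²  ✗
  gravitational potential energy (U = -GMm/r): kg·m²/s²  ✗
  angular frequency (ω = 2πf): 1/s  ✗

Only pressure has units kg/(m·s²).

Answer: pressure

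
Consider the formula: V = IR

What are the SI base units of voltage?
Units of each symbol in V = IR:
  I (current): A
  R (resistance, in ohms): kg·m²/(s³·A²)

Multiplying the contributions: [A] · [kg·m²/(s³·A²)]
Adding exponents of each base unit: kg: 1, m: 2, s: -3, A: -1
SI base units of voltage: kg·m²/(s³·A)

Answer: kg·m²/(s³·A)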